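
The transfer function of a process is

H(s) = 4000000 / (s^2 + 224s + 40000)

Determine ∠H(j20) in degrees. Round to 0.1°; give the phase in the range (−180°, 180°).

-6.5°

At s = jω = j20:
quadratic: (j20)² + 224·j20 + 40000 = 39600 + j4480 → |·| ≈ 39853, ∠ ≈ 6.45°
∠H = 0.00° − 6.45° = -6.45°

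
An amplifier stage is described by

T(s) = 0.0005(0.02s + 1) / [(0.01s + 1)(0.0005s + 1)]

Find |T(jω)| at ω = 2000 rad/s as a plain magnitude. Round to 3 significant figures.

0.000706

At ω = 2000 rad/s:
zero (1 + j2000·0.02) = 1 + j40 → |·| ≈ 40.012, ∠ ≈ 88.57°
pole (1 + j2000·0.01) = 1 + j20 → |·| ≈ 20.025, ∠ ≈ 87.14°
pole (1 + j2000·0.0005) = 1 + j1 → |·| ≈ 1.4142, ∠ ≈ 45.00°
|T| = 0.0005 · 40.012 / (20.025 · 1.4142) ≈ 0.00070644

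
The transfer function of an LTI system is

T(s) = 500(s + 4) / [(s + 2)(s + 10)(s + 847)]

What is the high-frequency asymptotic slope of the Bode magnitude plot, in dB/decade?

Each pole contributes −20 dB/decade at high frequency; each zero contributes +20 dB/decade.
Net: 1 zero(s) − 3 pole(s) → -40 dB/decade.

-40 dB/decade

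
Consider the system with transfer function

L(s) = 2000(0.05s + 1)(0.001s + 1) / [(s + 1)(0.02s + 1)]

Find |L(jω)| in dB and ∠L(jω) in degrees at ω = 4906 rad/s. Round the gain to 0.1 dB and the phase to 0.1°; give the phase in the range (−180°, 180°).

At ω = 4906 rad/s:
zero (1 + j4906·0.05) = 1 + j245.3 → |·| ≈ 245.3, ∠ ≈ 89.77°
zero (1 + j4906·0.001) = 1 + j4.906 → |·| ≈ 5.0069, ∠ ≈ 78.48°
pole (1 + j4906·1) = 1 + j4906 → |·| ≈ 4906, ∠ ≈ 89.99°
pole (1 + j4906·0.02) = 1 + j98.12 → |·| ≈ 98.125, ∠ ≈ 89.42°
|L| = 2000 · 245.3 · 5.0069 / (4906 · 98.125) ≈ 5.1026
Gain = 20 log₁₀(5.1026) ≈ 14.16 dB
∠L = (89.77° + 78.48°) − (89.99° + 89.42°) = -11.16°

14.2 dB, -11.2°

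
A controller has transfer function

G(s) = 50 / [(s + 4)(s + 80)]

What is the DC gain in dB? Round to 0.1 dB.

G(0) = 50 / (4·80) = 0.15625
20 log₁₀(0.15625) ≈ -16.12 dB

-16.1 dB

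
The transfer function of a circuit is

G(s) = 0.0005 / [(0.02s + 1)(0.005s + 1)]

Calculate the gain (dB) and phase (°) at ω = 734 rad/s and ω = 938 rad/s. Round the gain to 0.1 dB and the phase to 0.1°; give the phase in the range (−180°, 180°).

ω = 734: -101.0 dB, -160.9°; ω = 938: -105.1 dB, -164.9°

At ω = 734 rad/s:
pole (1 + j734·0.02) = 1 + j14.68 → |·| ≈ 14.714, ∠ ≈ 86.10°
pole (1 + j734·0.005) = 1 + j3.67 → |·| ≈ 3.8038, ∠ ≈ 74.76°
|G| = 0.0005 · 1 / (14.714 · 3.8038) ≈ 8.9335e-06
Gain = 20 log₁₀(8.9335e-06) ≈ -100.98 dB
∠G = (0°) − (86.10° + 74.76°) = -160.86°

At ω = 938 rad/s:
pole (1 + j938·0.02) = 1 + j18.76 → |·| ≈ 18.787, ∠ ≈ 86.95°
pole (1 + j938·0.005) = 1 + j4.69 → |·| ≈ 4.7954, ∠ ≈ 77.96°
|G| = 0.0005 · 1 / (18.787 · 4.7954) ≈ 5.5499e-06
Gain = 20 log₁₀(5.5499e-06) ≈ -105.11 dB
∠G = (0°) − (86.95° + 77.96°) = -164.91°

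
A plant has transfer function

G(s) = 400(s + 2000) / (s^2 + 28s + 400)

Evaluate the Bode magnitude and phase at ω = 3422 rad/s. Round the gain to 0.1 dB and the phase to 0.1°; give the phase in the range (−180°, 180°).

-17.4 dB, -119.8°

At s = jω = j3422:
zero (s+2000): 2000 + j3422 → |·| = √(2000²+3422²) = √15710084 ≈ 3963.6, ∠ = arctan(3422/2000) ≈ 59.70°
quadratic: (j3422)² + 28·j3422 + 400 = -11709684 + j95816 → |·| ≈ 1.171e+07, ∠ ≈ 179.53°
|G| = 400 · 3963.6 / 1.171e+07 ≈ 0.13539
Gain = 20 log₁₀(0.13539) ≈ -17.37 dB
∠G = 59.70° − 179.53° = -119.83°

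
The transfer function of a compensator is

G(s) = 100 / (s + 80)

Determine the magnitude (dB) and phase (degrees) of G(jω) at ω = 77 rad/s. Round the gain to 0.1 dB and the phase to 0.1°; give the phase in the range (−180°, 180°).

-0.9 dB, -43.9°

At s = jω = j77:
pole (s+80): 80 + j77 → |·| = √(80²+77²) = √12329 ≈ 111.04, ∠ = arctan(77/80) ≈ 43.91°
|G| = 100 / 111.04 ≈ 0.90058
Gain = 20 log₁₀(0.90058) ≈ -0.91 dB
∠G = 0.00° − 43.91° = -43.91°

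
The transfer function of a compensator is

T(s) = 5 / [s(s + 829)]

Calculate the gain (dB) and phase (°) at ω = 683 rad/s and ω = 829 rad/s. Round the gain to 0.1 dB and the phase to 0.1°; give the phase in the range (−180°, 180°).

ω = 683: -103.3 dB, -129.5°; ω = 829: -105.8 dB, -135.0°

At s = jω = j683:
pole (s+829): 829 + j683 → |·| = √(829²+683²) = √1153730 ≈ 1074.1, ∠ = arctan(683/829) ≈ 39.48°
pole at origin: |s| = 683, ∠ = 90.00° (in denominator)
|T| = 5 / 7.3361e+05 ≈ 6.8156e-06
Gain = 20 log₁₀(6.8156e-06) ≈ -103.33 dB
∠T = 0.00° − 129.48° = -129.48°

At s = jω = j829:
pole (s+829): 829 + j829 → |·| = √(829²+829²) = √1374482 ≈ 1172.4, ∠ = arctan(829/829) ≈ 45.00°
pole at origin: |s| = 829, ∠ = 90.00° (in denominator)
|T| = 5 / 9.7192e+05 ≈ 5.1445e-06
Gain = 20 log₁₀(5.1445e-06) ≈ -105.77 dB
∠T = 0.00° − 135.00° = -135.00°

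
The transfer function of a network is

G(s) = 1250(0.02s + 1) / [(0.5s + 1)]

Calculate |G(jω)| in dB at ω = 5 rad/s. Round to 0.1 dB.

53.4 dB

At ω = 5 rad/s:
zero (1 + j5·0.02) = 1 + j0.1 → |·| ≈ 1.005, ∠ ≈ 5.71°
pole (1 + j5·0.5) = 1 + j2.5 → |·| ≈ 2.6926, ∠ ≈ 68.20°
|G| = 1250 · 1.005 / (2.6926) ≈ 466.56
Gain = 20 log₁₀(466.56) ≈ 53.38 dB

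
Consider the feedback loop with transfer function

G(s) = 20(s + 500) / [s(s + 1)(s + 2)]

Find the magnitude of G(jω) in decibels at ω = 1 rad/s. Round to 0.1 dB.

70.0 dB

At s = jω = j1:
zero (s+500): 500 + j1 → |·| = √(500²+1²) = √250001 ≈ 500, ∠ = arctan(1/500) ≈ 0.11°
pole (s+1): 1 + j1 → |·| = √(1²+1²) = √2 ≈ 1.4142, ∠ = arctan(1/1) ≈ 45.00°
pole (s+2): 2 + j1 → |·| = √(2²+1²) = √5 ≈ 2.2361, ∠ = arctan(1/2) ≈ 26.57°
pole at origin: |s| = 1, ∠ = 90.00° (in denominator)
|G| = 20 · 500 / 3.1623 ≈ 3162.3
Gain = 20 log₁₀(3162.3) ≈ 70.00 dB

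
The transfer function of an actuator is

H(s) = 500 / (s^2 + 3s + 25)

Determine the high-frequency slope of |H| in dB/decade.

Each pole contributes −20 dB/decade at high frequency; each zero contributes +20 dB/decade.
Net: 0 zero(s) − 2 pole(s) → -40 dB/decade.

-40 dB/decade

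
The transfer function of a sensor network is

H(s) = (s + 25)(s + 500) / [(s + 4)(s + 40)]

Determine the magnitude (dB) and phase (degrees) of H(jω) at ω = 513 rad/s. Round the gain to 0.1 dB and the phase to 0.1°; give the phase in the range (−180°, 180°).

2.9 dB, -42.1°

At s = jω = j513:
zero (s+25): 25 + j513 → |·| = √(25²+513²) = √263794 ≈ 513.61, ∠ = arctan(513/25) ≈ 87.21°
zero (s+500): 500 + j513 → |·| = √(500²+513²) = √513169 ≈ 716.36, ∠ = arctan(513/500) ≈ 45.74°
pole (s+4): 4 + j513 → |·| = √(4²+513²) = √263185 ≈ 513.02, ∠ = arctan(513/4) ≈ 89.55°
pole (s+40): 40 + j513 → |·| = √(40²+513²) = √264769 ≈ 514.56, ∠ = arctan(513/40) ≈ 85.54°
|H| = 1 · 3.6793e+05 / 2.6398e+05 ≈ 1.3938
Gain = 20 log₁₀(1.3938) ≈ 2.88 dB
∠H = 132.95° − 175.09° = -42.14°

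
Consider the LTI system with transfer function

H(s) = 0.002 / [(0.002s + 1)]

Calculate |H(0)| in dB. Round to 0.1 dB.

-54.0 dB

H(0) = 0.002 · 1 / 1 = 0.002
20 log₁₀(0.002) ≈ -53.98 dB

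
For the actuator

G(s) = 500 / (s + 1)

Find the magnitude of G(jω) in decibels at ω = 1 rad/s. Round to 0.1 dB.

Substitute s = j1:
Numerator: 500 = 500 + j0
Denominator: (j1) + 1 = 1 + j1
|N| = √(500² + 0²) ≈ 500, ∠N ≈ 0.00°
|D| = √(1² + 1²) ≈ 1.4142, ∠D ≈ 45.00°
|G| = 500 / 1.4142 ≈ 353.56
Gain = 20 log₁₀(353.56) ≈ 50.97 dB

51.0 dB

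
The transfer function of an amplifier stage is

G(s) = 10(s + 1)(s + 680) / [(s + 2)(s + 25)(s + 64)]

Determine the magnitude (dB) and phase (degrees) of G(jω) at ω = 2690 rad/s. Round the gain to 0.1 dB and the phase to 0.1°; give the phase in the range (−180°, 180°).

At s = jω = j2690:
zero (s+1): 1 + j2690 → |·| = √(1²+2690²) = √7236101 ≈ 2690, ∠ = arctan(2690/1) ≈ 89.98°
zero (s+680): 680 + j2690 → |·| = √(680²+2690²) = √7698500 ≈ 2774.6, ∠ = arctan(2690/680) ≈ 75.81°
pole (s+2): 2 + j2690 → |·| = √(2²+2690²) = √7236104 ≈ 2690, ∠ = arctan(2690/2) ≈ 89.96°
pole (s+25): 25 + j2690 → |·| = √(25²+2690²) = √7236725 ≈ 2690.1, ∠ = arctan(2690/25) ≈ 89.47°
pole (s+64): 64 + j2690 → |·| = √(64²+2690²) = √7240196 ≈ 2690.8, ∠ = arctan(2690/64) ≈ 88.64°
|G| = 10 · 7.4637e+06 / 1.9472e+10 ≈ 0.003833
Gain = 20 log₁₀(0.003833) ≈ -48.33 dB
∠G = 165.79° − 268.07° = -102.28°

-48.3 dB, -102.3°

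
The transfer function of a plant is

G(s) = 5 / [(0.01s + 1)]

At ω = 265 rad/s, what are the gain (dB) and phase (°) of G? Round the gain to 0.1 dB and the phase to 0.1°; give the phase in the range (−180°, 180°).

At ω = 265 rad/s:
pole (1 + j265·0.01) = 1 + j2.65 → |·| ≈ 2.8324, ∠ ≈ 69.33°
|G| = 5 · 1 / (2.8324) ≈ 1.7653
Gain = 20 log₁₀(1.7653) ≈ 4.94 dB
∠G = (0°) − (69.33°) = -69.33°

4.9 dB, -69.3°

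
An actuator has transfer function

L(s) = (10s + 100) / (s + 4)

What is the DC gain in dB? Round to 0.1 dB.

28.0 dB

L(0) = 100 / 4 = 25
20 log₁₀(25) ≈ 27.96 dB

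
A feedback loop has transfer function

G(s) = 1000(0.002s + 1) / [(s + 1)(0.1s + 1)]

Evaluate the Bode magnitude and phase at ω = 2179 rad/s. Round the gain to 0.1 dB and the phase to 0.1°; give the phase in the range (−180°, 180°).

-40.5 dB, -102.6°

At ω = 2179 rad/s:
zero (1 + j2179·0.002) = 1 + j4.358 → |·| ≈ 4.4713, ∠ ≈ 77.08°
pole (1 + j2179·1) = 1 + j2179 → |·| ≈ 2179, ∠ ≈ 89.97°
pole (1 + j2179·0.1) = 1 + j217.9 → |·| ≈ 217.9, ∠ ≈ 89.74°
|G| = 1000 · 4.4713 / (2179 · 217.9) ≈ 0.0094171
Gain = 20 log₁₀(0.0094171) ≈ -40.52 dB
∠G = (77.08°) − (89.97° + 89.74°) = -102.63°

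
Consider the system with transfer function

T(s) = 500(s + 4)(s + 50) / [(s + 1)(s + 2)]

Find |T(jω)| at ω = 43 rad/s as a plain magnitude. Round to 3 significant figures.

769

At s = jω = j43:
zero (s+4): 4 + j43 → |·| = √(4²+43²) = √1865 ≈ 43.186, ∠ = arctan(43/4) ≈ 84.69°
zero (s+50): 50 + j43 → |·| = √(50²+43²) = √4349 ≈ 65.947, ∠ = arctan(43/50) ≈ 40.70°
pole (s+1): 1 + j43 → |·| = √(1²+43²) = √1850 ≈ 43.012, ∠ = arctan(43/1) ≈ 88.67°
pole (s+2): 2 + j43 → |·| = √(2²+43²) = √1853 ≈ 43.046, ∠ = arctan(43/2) ≈ 87.34°
|T| = 500 · 2848 / 1851.5 ≈ 769.11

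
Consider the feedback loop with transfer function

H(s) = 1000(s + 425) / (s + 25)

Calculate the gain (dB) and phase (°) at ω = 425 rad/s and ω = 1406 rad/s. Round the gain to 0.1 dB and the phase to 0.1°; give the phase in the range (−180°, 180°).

At s = jω = j425:
zero (s+425): 425 + j425 → |·| = √(425²+425²) = √361250 ≈ 601.04, ∠ = arctan(425/425) ≈ 45.00°
pole (s+25): 25 + j425 → |·| = √(25²+425²) = √181250 ≈ 425.73, ∠ = arctan(425/25) ≈ 86.63°
|H| = 1000 · 601.04 / 425.73 ≈ 1411.8
Gain = 20 log₁₀(1411.8) ≈ 63.00 dB
∠H = 45.00° − 86.63° = -41.63°

At s = jω = j1406:
zero (s+425): 425 + j1406 → |·| = √(425²+1406²) = √2157461 ≈ 1468.8, ∠ = arctan(1406/425) ≈ 73.18°
pole (s+25): 25 + j1406 → |·| = √(25²+1406²) = √1977461 ≈ 1406.2, ∠ = arctan(1406/25) ≈ 88.98°
|H| = 1000 · 1468.8 / 1406.2 ≈ 1044.5
Gain = 20 log₁₀(1044.5) ≈ 60.38 dB
∠H = 73.18° − 88.98° = -15.80°

ω = 425: 63.0 dB, -41.6°; ω = 1406: 60.4 dB, -15.8°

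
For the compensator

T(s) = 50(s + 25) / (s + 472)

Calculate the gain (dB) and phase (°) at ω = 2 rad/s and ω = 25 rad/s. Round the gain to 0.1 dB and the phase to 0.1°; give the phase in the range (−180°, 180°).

ω = 2: 8.5 dB, 4.3°; ω = 25: 11.5 dB, 42.0°

At s = jω = j2:
zero (s+25): 25 + j2 → |·| = √(25²+2²) = √629 ≈ 25.08, ∠ = arctan(2/25) ≈ 4.57°
pole (s+472): 472 + j2 → |·| = √(472²+2²) = √222788 ≈ 472, ∠ = arctan(2/472) ≈ 0.24°
|T| = 50 · 25.08 / 472 ≈ 2.6568
Gain = 20 log₁₀(2.6568) ≈ 8.49 dB
∠T = 4.57° − 0.24° = 4.33°

At s = jω = j25:
zero (s+25): 25 + j25 → |·| = √(25²+25²) = √1250 ≈ 35.355, ∠ = arctan(25/25) ≈ 45.00°
pole (s+472): 472 + j25 → |·| = √(472²+25²) = √223409 ≈ 472.66, ∠ = arctan(25/472) ≈ 3.03°
|T| = 50 · 35.355 / 472.66 ≈ 3.74
Gain = 20 log₁₀(3.74) ≈ 11.46 dB
∠T = 45.00° − 3.03° = 41.97°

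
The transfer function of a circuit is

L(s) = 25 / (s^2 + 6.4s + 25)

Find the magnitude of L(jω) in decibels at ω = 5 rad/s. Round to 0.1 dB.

At s = jω = j5:
quadratic: (j5)² + 6.4·j5 + 25 = 0 + j32 → |·| ≈ 32, ∠ ≈ 90.00°
|L| = 25 / 32 ≈ 0.78125
Gain = 20 log₁₀(0.78125) ≈ -2.14 dB

-2.1 dB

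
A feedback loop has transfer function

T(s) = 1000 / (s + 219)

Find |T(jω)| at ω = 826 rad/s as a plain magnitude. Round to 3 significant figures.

1.17

At s = jω = j826:
pole (s+219): 219 + j826 → |·| = √(219²+826²) = √730237 ≈ 854.54, ∠ = arctan(826/219) ≈ 75.15°
|T| = 1000 / 854.54 ≈ 1.1702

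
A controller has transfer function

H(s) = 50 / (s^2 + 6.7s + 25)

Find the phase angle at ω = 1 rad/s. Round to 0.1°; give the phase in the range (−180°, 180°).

At s = jω = j1:
quadratic: (j1)² + 6.7·j1 + 25 = 24 + j6.7 → |·| ≈ 24.918, ∠ ≈ 15.60°
∠H = 0.00° − 15.60° = -15.60°

-15.6°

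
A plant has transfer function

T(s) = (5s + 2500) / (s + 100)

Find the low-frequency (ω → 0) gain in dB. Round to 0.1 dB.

T(0) = 2500 / 100 = 25
20 log₁₀(25) ≈ 27.96 dB

28.0 dB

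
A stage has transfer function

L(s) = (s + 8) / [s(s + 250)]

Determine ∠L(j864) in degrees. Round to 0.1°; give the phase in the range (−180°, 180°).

-74.4°

At s = jω = j864:
zero (s+8): 8 + j864 → |·| = √(8²+864²) = √746560 ≈ 864.04, ∠ = arctan(864/8) ≈ 89.47°
pole (s+250): 250 + j864 → |·| = √(250²+864²) = √808996 ≈ 899.44, ∠ = arctan(864/250) ≈ 73.86°
pole at origin: |s| = 864, ∠ = 90.00° (in denominator)
∠L = 89.47° − 163.86° = -74.39°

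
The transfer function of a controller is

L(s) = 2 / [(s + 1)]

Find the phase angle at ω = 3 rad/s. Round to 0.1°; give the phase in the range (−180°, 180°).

At ω = 3 rad/s:
pole (1 + j3·1) = 1 + j3 → |·| ≈ 3.1623, ∠ ≈ 71.57°
∠L = (0°) − (71.57°) = -71.57°

-71.6°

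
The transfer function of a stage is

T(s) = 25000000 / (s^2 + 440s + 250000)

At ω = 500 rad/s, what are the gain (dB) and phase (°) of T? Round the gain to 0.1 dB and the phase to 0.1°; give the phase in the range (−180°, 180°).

At s = jω = j500:
quadratic: (j500)² + 440·j500 + 250000 = 0 + j220000 → |·| ≈ 2.2e+05, ∠ ≈ 90.00°
|T| = 25000000 / 2.2e+05 ≈ 113.64
Gain = 20 log₁₀(113.64) ≈ 41.11 dB
∠T = 0.00° − 90.00° = -90.00°

41.1 dB, -90.0°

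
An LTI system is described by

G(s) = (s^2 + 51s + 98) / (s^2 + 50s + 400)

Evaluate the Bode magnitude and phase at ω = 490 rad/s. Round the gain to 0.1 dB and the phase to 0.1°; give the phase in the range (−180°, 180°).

0.0 dB, -0.1°

Substitute s = j490:
Numerator: (j490)^2 + 51(j490) + 98 = -240002 + j24990
Denominator: (j490)^2 + 50(j490) + 400 = -239700 + j24500
|N| = √(240002² + 24990²) ≈ 2.413e+05, ∠N ≈ 174.06°
|D| = √(239700² + 24500²) ≈ 2.4095e+05, ∠D ≈ 174.16°
|G| = 2.413e+05 / 2.4095e+05 ≈ 1.0015
Gain = 20 log₁₀(1.0015) ≈ 0.01 dB
∠G = 174.06° − 174.16° = -0.10°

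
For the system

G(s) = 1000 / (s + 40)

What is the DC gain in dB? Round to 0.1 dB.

G(0) = 1000 / (40) = 25
20 log₁₀(25) ≈ 27.96 dB

28.0 dB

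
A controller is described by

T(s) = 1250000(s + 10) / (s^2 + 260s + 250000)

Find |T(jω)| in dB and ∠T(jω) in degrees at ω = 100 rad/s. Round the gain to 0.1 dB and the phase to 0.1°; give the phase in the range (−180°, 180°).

54.3 dB, 78.1°

At s = jω = j100:
zero (s+10): 10 + j100 → |·| = √(10²+100²) = √10100 ≈ 100.5, ∠ = arctan(100/10) ≈ 84.29°
quadratic: (j100)² + 260·j100 + 250000 = 240000 + j26000 → |·| ≈ 2.414e+05, ∠ ≈ 6.18°
|T| = 1250000 · 100.5 / 2.414e+05 ≈ 520.4
Gain = 20 log₁₀(520.4) ≈ 54.33 dB
∠T = 84.29° − 6.18° = 78.11°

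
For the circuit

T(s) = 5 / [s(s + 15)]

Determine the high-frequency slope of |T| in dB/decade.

Each pole contributes −20 dB/decade at high frequency; each zero contributes +20 dB/decade.
Net: 0 zero(s) − 2 pole(s) → -40 dB/decade.

-40 dB/decade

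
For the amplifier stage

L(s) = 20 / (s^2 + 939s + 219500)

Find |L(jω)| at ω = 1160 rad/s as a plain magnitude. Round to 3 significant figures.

Substitute s = j1160:
Numerator: 20 = 20 + j0
Denominator: (j1160)^2 + 939(j1160) + 219500 = -1126100 + j1089240
|N| = √(20² + 0²) ≈ 20, ∠N ≈ 0.00°
|D| = √(1126100² + 1089240²) ≈ 1.5667e+06, ∠D ≈ 135.95°
|L| = 20 / 1.5667e+06 ≈ 1.2766e-05

1.28e-05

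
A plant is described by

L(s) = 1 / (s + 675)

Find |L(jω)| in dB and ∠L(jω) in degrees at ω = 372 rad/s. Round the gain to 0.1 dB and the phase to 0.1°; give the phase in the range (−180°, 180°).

At s = jω = j372:
pole (s+675): 675 + j372 → |·| = √(675²+372²) = √594009 ≈ 770.72, ∠ = arctan(372/675) ≈ 28.86°
|L| = 1 / 770.72 ≈ 0.0012975
Gain = 20 log₁₀(0.0012975) ≈ -57.74 dB
∠L = 0.00° − 28.86° = -28.86°

-57.7 dB, -28.9°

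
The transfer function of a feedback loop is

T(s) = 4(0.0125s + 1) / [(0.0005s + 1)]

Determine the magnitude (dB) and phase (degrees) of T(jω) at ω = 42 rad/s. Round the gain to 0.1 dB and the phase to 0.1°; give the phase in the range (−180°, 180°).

At ω = 42 rad/s:
zero (1 + j42·0.0125) = 1 + j0.525 → |·| ≈ 1.1294, ∠ ≈ 27.70°
pole (1 + j42·0.0005) = 1 + j0.021 → |·| ≈ 1.0002, ∠ ≈ 1.20°
|T| = 4 · 1.1294 / (1.0002) ≈ 4.5167
Gain = 20 log₁₀(4.5167) ≈ 13.10 dB
∠T = (27.70°) − (1.20°) = 26.50°

13.1 dB, 26.5°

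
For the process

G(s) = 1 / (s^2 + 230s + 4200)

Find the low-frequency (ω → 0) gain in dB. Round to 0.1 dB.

-72.5 dB

G(0) = 1 / 4200 ≈ 0.0002381
20 log₁₀(0.0002381) ≈ -72.46 dB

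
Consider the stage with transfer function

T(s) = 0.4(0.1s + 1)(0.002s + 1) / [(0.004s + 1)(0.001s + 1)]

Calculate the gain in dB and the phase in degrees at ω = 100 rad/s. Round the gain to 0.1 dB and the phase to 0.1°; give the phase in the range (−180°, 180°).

11.6 dB, 68.1°

At ω = 100 rad/s:
zero (1 + j100·0.1) = 1 + j10 → |·| ≈ 10.05, ∠ ≈ 84.29°
zero (1 + j100·0.002) = 1 + j0.2 → |·| ≈ 1.0198, ∠ ≈ 11.31°
pole (1 + j100·0.004) = 1 + j0.4 → |·| ≈ 1.077, ∠ ≈ 21.80°
pole (1 + j100·0.001) = 1 + j0.1 → |·| ≈ 1.005, ∠ ≈ 5.71°
|T| = 0.4 · 10.05 · 1.0198 / (1.077 · 1.005) ≈ 3.7876
Gain = 20 log₁₀(3.7876) ≈ 11.57 dB
∠T = (84.29° + 11.31°) − (21.80° + 5.71°) = 68.09°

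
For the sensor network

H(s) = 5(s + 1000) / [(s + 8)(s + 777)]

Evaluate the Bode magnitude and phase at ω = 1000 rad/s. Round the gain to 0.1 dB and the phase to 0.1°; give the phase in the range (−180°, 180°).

-45.1 dB, -96.7°

At s = jω = j1000:
zero (s+1000): 1000 + j1000 → |·| = √(1000²+1000²) = √2000000 ≈ 1414.2, ∠ = arctan(1000/1000) ≈ 45.00°
pole (s+8): 8 + j1000 → |·| = √(8²+1000²) = √1000064 ≈ 1000, ∠ = arctan(1000/8) ≈ 89.54°
pole (s+777): 777 + j1000 → |·| = √(777²+1000²) = √1603729 ≈ 1266.4, ∠ = arctan(1000/777) ≈ 52.15°
|H| = 5 · 1414.2 / 1.2664e+06 ≈ 0.0055835
Gain = 20 log₁₀(0.0055835) ≈ -45.06 dB
∠H = 45.00° − 141.69° = -96.69°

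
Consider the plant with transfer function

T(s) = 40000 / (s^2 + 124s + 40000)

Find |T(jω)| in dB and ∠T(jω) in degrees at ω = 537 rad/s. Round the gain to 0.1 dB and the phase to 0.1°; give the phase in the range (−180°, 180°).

-16.2 dB, -165.0°

At s = jω = j537:
quadratic: (j537)² + 124·j537 + 40000 = -248369 + j66588 → |·| ≈ 2.5714e+05, ∠ ≈ 164.99°
|T| = 40000 / 2.5714e+05 ≈ 0.15556
Gain = 20 log₁₀(0.15556) ≈ -16.16 dB
∠T = 0.00° − 164.99° = -164.99°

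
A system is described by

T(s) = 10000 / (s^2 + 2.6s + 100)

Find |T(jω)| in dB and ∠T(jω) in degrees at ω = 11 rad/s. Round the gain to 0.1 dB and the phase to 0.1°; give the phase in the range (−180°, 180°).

At s = jω = j11:
quadratic: (j11)² + 2.6·j11 + 100 = -21 + j28.6 → |·| ≈ 35.482, ∠ ≈ 126.29°
|T| = 10000 / 35.482 ≈ 281.83
Gain = 20 log₁₀(281.83) ≈ 49.00 dB
∠T = 0.00° − 126.29° = -126.29°

49.0 dB, -126.3°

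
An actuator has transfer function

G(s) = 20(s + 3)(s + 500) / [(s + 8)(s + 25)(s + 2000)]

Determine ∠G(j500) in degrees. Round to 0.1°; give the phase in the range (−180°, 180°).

-55.6°

At s = jω = j500:
zero (s+3): 3 + j500 → |·| = √(3²+500²) = √250009 ≈ 500.01, ∠ = arctan(500/3) ≈ 89.66°
zero (s+500): 500 + j500 → |·| = √(500²+500²) = √500000 ≈ 707.11, ∠ = arctan(500/500) ≈ 45.00°
pole (s+8): 8 + j500 → |·| = √(8²+500²) = √250064 ≈ 500.06, ∠ = arctan(500/8) ≈ 89.08°
pole (s+25): 25 + j500 → |·| = √(25²+500²) = √250625 ≈ 500.62, ∠ = arctan(500/25) ≈ 87.14°
pole (s+2000): 2000 + j500 → |·| = √(2000²+500²) = √4250000 ≈ 2061.6, ∠ = arctan(500/2000) ≈ 14.04°
∠G = 134.66° − 190.26° = -55.60°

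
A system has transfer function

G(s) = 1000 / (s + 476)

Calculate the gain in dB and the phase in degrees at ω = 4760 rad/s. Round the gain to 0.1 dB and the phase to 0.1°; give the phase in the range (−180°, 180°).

Substitute s = j4760:
Numerator: 1000 = 1000 + j0
Denominator: (j4760) + 476 = 476 + j4760
|N| = √(1000² + 0²) ≈ 1000, ∠N ≈ 0.00°
|D| = √(476² + 4760²) ≈ 4783.7, ∠D ≈ 84.29°
|G| = 1000 / 4783.7 ≈ 0.20904
Gain = 20 log₁₀(0.20904) ≈ -13.60 dB
∠G = 0.00° − 84.29° = -84.29°

-13.6 dB, -84.3°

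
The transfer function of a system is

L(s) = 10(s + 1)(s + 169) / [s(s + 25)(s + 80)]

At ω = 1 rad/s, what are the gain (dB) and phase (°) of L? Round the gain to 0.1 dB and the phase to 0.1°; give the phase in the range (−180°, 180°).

1.5 dB, -47.7°

At s = jω = j1:
zero (s+1): 1 + j1 → |·| = √(1²+1²) = √2 ≈ 1.4142, ∠ = arctan(1/1) ≈ 45.00°
zero (s+169): 169 + j1 → |·| = √(169²+1²) = √28562 ≈ 169, ∠ = arctan(1/169) ≈ 0.34°
pole (s+25): 25 + j1 → |·| = √(25²+1²) = √626 ≈ 25.02, ∠ = arctan(1/25) ≈ 2.29°
pole (s+80): 80 + j1 → |·| = √(80²+1²) = √6401 ≈ 80.006, ∠ = arctan(1/80) ≈ 0.72°
pole at origin: |s| = 1, ∠ = 90.00° (in denominator)
|L| = 10 · 239 / 2001.8 ≈ 1.1939
Gain = 20 log₁₀(1.1939) ≈ 1.54 dB
∠L = 45.34° − 93.01° = -47.67°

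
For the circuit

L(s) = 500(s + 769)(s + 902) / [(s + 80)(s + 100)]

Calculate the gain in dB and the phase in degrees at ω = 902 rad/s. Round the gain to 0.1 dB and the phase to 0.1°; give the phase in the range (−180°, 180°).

59.3 dB, -74.1°

At s = jω = j902:
zero (s+769): 769 + j902 → |·| = √(769²+902²) = √1404965 ≈ 1185.3, ∠ = arctan(902/769) ≈ 49.55°
zero (s+902): 902 + j902 → |·| = √(902²+902²) = √1627208 ≈ 1275.6, ∠ = arctan(902/902) ≈ 45.00°
pole (s+80): 80 + j902 → |·| = √(80²+902²) = √820004 ≈ 905.54, ∠ = arctan(902/80) ≈ 84.93°
pole (s+100): 100 + j902 → |·| = √(100²+902²) = √823604 ≈ 907.53, ∠ = arctan(902/100) ≈ 83.67°
|L| = 500 · 1.512e+06 / 8.218e+05 ≈ 919.93
Gain = 20 log₁₀(919.93) ≈ 59.28 dB
∠L = 94.55° − 168.60° = -74.05°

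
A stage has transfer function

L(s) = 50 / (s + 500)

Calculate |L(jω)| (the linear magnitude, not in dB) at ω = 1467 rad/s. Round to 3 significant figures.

Substitute s = j1467:
Numerator: 50 = 50 + j0
Denominator: (j1467) + 500 = 500 + j1467
|N| = √(50² + 0²) ≈ 50, ∠N ≈ 0.00°
|D| = √(500² + 1467²) ≈ 1549.9, ∠D ≈ 71.18°
|L| = 50 / 1549.9 ≈ 0.03226

0.0323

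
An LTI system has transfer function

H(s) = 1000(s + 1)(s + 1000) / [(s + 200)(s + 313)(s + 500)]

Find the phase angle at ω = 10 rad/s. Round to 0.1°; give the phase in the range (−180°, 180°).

79.0°

At s = jω = j10:
zero (s+1): 1 + j10 → |·| = √(1²+10²) = √101 ≈ 10.05, ∠ = arctan(10/1) ≈ 84.29°
zero (s+1000): 1000 + j10 → |·| = √(1000²+10²) = √1000100 ≈ 1000, ∠ = arctan(10/1000) ≈ 0.57°
pole (s+200): 200 + j10 → |·| = √(200²+10²) = √40100 ≈ 200.25, ∠ = arctan(10/200) ≈ 2.86°
pole (s+313): 313 + j10 → |·| = √(313²+10²) = √98069 ≈ 313.16, ∠ = arctan(10/313) ≈ 1.83°
pole (s+500): 500 + j10 → |·| = √(500²+10²) = √250100 ≈ 500.1, ∠ = arctan(10/500) ≈ 1.15°
∠H = 84.86° − 5.84° = 79.02°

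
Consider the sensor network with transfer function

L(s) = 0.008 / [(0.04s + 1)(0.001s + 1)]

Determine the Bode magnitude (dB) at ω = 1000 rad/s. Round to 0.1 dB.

-77.0 dB

At ω = 1000 rad/s:
pole (1 + j1000·0.04) = 1 + j40 → |·| ≈ 40.012, ∠ ≈ 88.57°
pole (1 + j1000·0.001) = 1 + j1 → |·| ≈ 1.4142, ∠ ≈ 45.00°
|L| = 0.008 · 1 / (40.012 · 1.4142) ≈ 0.00014138
Gain = 20 log₁₀(0.00014138) ≈ -76.99 dB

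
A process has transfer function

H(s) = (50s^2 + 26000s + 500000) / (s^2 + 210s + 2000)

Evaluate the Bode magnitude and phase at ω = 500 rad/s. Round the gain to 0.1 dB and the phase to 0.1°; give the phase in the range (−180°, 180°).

36.4 dB, -24.3°

Substitute s = j500:
Numerator: 50(j500)^2 + 26000(j500) + 500000 = -12000000 + j13000000
Denominator: (j500)^2 + 210(j500) + 2000 = -248000 + j105000
|N| = √(12000000² + 13000000²) ≈ 1.7692e+07, ∠N ≈ 132.71°
|D| = √(248000² + 105000²) ≈ 2.6931e+05, ∠D ≈ 157.05°
|H| = 1.7692e+07 / 2.6931e+05 ≈ 65.694
Gain = 20 log₁₀(65.694) ≈ 36.35 dB
∠H = 132.71° − 157.05° = -24.34°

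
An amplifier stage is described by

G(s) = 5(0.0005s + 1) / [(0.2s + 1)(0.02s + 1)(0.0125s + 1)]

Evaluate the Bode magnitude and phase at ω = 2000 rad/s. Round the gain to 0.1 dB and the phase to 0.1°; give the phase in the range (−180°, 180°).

At ω = 2000 rad/s:
zero (1 + j2000·0.0005) = 1 + j1 → |·| ≈ 1.4142, ∠ ≈ 45.00°
pole (1 + j2000·0.2) = 1 + j400 → |·| ≈ 400, ∠ ≈ 89.86°
pole (1 + j2000·0.02) = 1 + j40 → |·| ≈ 40.012, ∠ ≈ 88.57°
pole (1 + j2000·0.0125) = 1 + j25 → |·| ≈ 25.02, ∠ ≈ 87.71°
|G| = 5 · 1.4142 / (400 · 40.012 · 25.02) ≈ 1.7658e-05
Gain = 20 log₁₀(1.7658e-05) ≈ -95.06 dB
∠G = (45.00°) − (89.86° + 88.57° + 87.71°) = -221.14° ≡ 138.86° (principal value)

-95.1 dB, 138.9°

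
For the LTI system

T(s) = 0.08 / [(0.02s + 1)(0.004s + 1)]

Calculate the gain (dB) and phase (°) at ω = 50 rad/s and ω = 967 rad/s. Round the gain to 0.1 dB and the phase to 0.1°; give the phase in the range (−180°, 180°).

At ω = 50 rad/s:
pole (1 + j50·0.02) = 1 + j1 → |·| ≈ 1.4142, ∠ ≈ 45.00°
pole (1 + j50·0.004) = 1 + j0.2 → |·| ≈ 1.0198, ∠ ≈ 11.31°
|T| = 0.08 · 1 / (1.4142 · 1.0198) ≈ 0.055471
Gain = 20 log₁₀(0.055471) ≈ -25.12 dB
∠T = (0°) − (45.00° + 11.31°) = -56.31°

At ω = 967 rad/s:
pole (1 + j967·0.02) = 1 + j19.34 → |·| ≈ 19.366, ∠ ≈ 87.04°
pole (1 + j967·0.004) = 1 + j3.868 → |·| ≈ 3.9952, ∠ ≈ 75.50°
|T| = 0.08 · 1 / (19.366 · 3.9952) ≈ 0.001034
Gain = 20 log₁₀(0.001034) ≈ -59.71 dB
∠T = (0°) − (87.04° + 75.50°) = -162.54°

ω = 50: -25.1 dB, -56.3°; ω = 967: -59.7 dB, -162.5°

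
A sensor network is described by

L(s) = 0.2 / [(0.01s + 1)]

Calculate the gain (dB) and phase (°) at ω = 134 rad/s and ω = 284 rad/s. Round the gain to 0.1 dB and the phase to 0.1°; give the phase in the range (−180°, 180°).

ω = 134: -18.4 dB, -53.3°; ω = 284: -23.6 dB, -70.6°

At ω = 134 rad/s:
pole (1 + j134·0.01) = 1 + j1.34 → |·| ≈ 1.672, ∠ ≈ 53.27°
|L| = 0.2 · 1 / (1.672) ≈ 0.11962
Gain = 20 log₁₀(0.11962) ≈ -18.44 dB
∠L = (0°) − (53.27°) = -53.27°

At ω = 284 rad/s:
pole (1 + j284·0.01) = 1 + j2.84 → |·| ≈ 3.0109, ∠ ≈ 70.60°
|L| = 0.2 · 1 / (3.0109) ≈ 0.066425
Gain = 20 log₁₀(0.066425) ≈ -23.55 dB
∠L = (0°) − (70.60°) = -70.60°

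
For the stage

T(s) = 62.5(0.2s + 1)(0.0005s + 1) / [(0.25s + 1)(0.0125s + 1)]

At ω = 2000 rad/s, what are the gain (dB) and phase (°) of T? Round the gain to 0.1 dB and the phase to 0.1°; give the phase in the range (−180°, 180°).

9.0 dB, -42.7°

At ω = 2000 rad/s:
zero (1 + j2000·0.2) = 1 + j400 → |·| ≈ 400, ∠ ≈ 89.86°
zero (1 + j2000·0.0005) = 1 + j1 → |·| ≈ 1.4142, ∠ ≈ 45.00°
pole (1 + j2000·0.25) = 1 + j500 → |·| ≈ 500, ∠ ≈ 89.89°
pole (1 + j2000·0.0125) = 1 + j25 → |·| ≈ 25.02, ∠ ≈ 87.71°
|T| = 62.5 · 400 · 1.4142 / (500 · 25.02) ≈ 2.8261
Gain = 20 log₁₀(2.8261) ≈ 9.02 dB
∠T = (89.86° + 45.00°) − (89.89° + 87.71°) = -42.74°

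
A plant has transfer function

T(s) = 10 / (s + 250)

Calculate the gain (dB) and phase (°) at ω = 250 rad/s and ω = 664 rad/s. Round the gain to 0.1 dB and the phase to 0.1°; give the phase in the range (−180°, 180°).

ω = 250: -31.0 dB, -45.0°; ω = 664: -37.0 dB, -69.4°

Substitute s = j250:
Numerator: 10 = 10 + j0
Denominator: (j250) + 250 = 250 + j250
|N| = √(10² + 0²) ≈ 10, ∠N ≈ 0.00°
|D| = √(250² + 250²) ≈ 353.55, ∠D ≈ 45.00°
|T| = 10 / 353.55 ≈ 0.028285
Gain = 20 log₁₀(0.028285) ≈ -30.97 dB
∠T = 0.00° − 45.00° = -45.00°

Substitute s = j664:
Numerator: 10 = 10 + j0
Denominator: (j664) + 250 = 250 + j664
|N| = √(10² + 0²) ≈ 10, ∠N ≈ 0.00°
|D| = √(250² + 664²) ≈ 709.5, ∠D ≈ 69.37°
|T| = 10 / 709.5 ≈ 0.014094
Gain = 20 log₁₀(0.014094) ≈ -37.02 dB
∠T = 0.00° − 69.37° = -69.37°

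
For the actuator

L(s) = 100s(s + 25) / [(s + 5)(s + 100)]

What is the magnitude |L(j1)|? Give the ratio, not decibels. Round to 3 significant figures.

At s = jω = j1:
zero (s+25): 25 + j1 → |·| = √(25²+1²) = √626 ≈ 25.02, ∠ = arctan(1/25) ≈ 2.29°
zero at origin: s = j1 → |·| = 1, ∠ = 90.00°
pole (s+5): 5 + j1 → |·| = √(5²+1²) = √26 ≈ 5.099, ∠ = arctan(1/5) ≈ 11.31°
pole (s+100): 100 + j1 → |·| = √(100²+1²) = √10001 ≈ 100, ∠ = arctan(1/100) ≈ 0.57°
|L| = 100 · 25.02 / 509.9 ≈ 4.9068

4.91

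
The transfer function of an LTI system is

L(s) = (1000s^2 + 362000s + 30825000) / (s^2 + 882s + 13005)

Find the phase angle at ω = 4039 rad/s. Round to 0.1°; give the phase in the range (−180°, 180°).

7.2°

Substitute s = j4039:
Numerator: 1000(j4039)^2 + 362000(j4039) + 30825000 = -16282696000 + j1462118000
Denominator: (j4039)^2 + 882(j4039) + 13005 = -16300516 + j3562398
|N| = √(16282696000² + 1462118000²) ≈ 1.6348e+10, ∠N ≈ 174.87°
|D| = √(16300516² + 3562398²) ≈ 1.6685e+07, ∠D ≈ 167.67°
∠L = 174.87° − 167.67° = 7.20°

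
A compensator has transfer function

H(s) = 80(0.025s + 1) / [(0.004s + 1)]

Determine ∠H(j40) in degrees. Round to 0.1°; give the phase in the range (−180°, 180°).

At ω = 40 rad/s:
zero (1 + j40·0.025) = 1 + j1 → |·| ≈ 1.4142, ∠ ≈ 45.00°
pole (1 + j40·0.004) = 1 + j0.16 → |·| ≈ 1.0127, ∠ ≈ 9.09°
∠H = (45.00°) − (9.09°) = 35.91°

35.9°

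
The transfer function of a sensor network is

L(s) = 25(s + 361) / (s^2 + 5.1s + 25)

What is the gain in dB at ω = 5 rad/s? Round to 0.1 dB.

51.0 dB

At s = jω = j5:
zero (s+361): 361 + j5 → |·| = √(361²+5²) = √130346 ≈ 361.03, ∠ = arctan(5/361) ≈ 0.79°
quadratic: (j5)² + 5.1·j5 + 25 = 0 + j25.5 → |·| ≈ 25.5, ∠ ≈ 90.00°
|L| = 25 · 361.03 / 25.5 ≈ 353.95
Gain = 20 log₁₀(353.95) ≈ 50.98 dB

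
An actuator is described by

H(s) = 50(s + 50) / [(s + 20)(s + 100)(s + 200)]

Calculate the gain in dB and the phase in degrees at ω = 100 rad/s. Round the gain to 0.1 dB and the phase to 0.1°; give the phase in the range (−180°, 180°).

-55.2 dB, -86.8°

At s = jω = j100:
zero (s+50): 50 + j100 → |·| = √(50²+100²) = √12500 ≈ 111.8, ∠ = arctan(100/50) ≈ 63.43°
pole (s+20): 20 + j100 → |·| = √(20²+100²) = √10400 ≈ 101.98, ∠ = arctan(100/20) ≈ 78.69°
pole (s+100): 100 + j100 → |·| = √(100²+100²) = √20000 ≈ 141.42, ∠ = arctan(100/100) ≈ 45.00°
pole (s+200): 200 + j100 → |·| = √(200²+100²) = √50000 ≈ 223.61, ∠ = arctan(100/200) ≈ 26.57°
|H| = 50 · 111.8 / 3.2249e+06 ≈ 0.0017334
Gain = 20 log₁₀(0.0017334) ≈ -55.22 dB
∠H = 63.43° − 150.26° = -86.83°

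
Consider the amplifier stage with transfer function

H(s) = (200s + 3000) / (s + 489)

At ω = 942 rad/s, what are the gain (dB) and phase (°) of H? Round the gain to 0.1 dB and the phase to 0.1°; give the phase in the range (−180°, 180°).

Substitute s = j942:
Numerator: 200(j942) + 3000 = 3000 + j188400
Denominator: (j942) + 489 = 489 + j942
|N| = √(3000² + 188400²) ≈ 1.8842e+05, ∠N ≈ 89.09°
|D| = √(489² + 942²) ≈ 1061.4, ∠D ≈ 62.57°
|H| = 1.8842e+05 / 1061.4 ≈ 177.52
Gain = 20 log₁₀(177.52) ≈ 44.98 dB
∠H = 89.09° − 62.57° = 26.52°

45.0 dB, 26.5°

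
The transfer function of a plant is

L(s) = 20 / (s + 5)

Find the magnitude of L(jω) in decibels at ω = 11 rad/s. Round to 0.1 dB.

4.4 dB

At s = jω = j11:
pole (s+5): 5 + j11 → |·| = √(5²+11²) = √146 ≈ 12.083, ∠ = arctan(11/5) ≈ 65.56°
|L| = 20 / 12.083 ≈ 1.6552
Gain = 20 log₁₀(1.6552) ≈ 4.38 dB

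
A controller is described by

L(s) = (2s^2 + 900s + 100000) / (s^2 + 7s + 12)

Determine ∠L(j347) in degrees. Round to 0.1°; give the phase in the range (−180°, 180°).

-64.6°

Substitute s = j347:
Numerator: 2(j347)^2 + 900(j347) + 100000 = -140818 + j312300
Denominator: (j347)^2 + 7(j347) + 12 = -120397 + j2429
|N| = √(140818² + 312300²) ≈ 3.4258e+05, ∠N ≈ 114.27°
|D| = √(120397² + 2429²) ≈ 1.2042e+05, ∠D ≈ 178.84°
∠L = 114.27° − 178.84° = -64.57°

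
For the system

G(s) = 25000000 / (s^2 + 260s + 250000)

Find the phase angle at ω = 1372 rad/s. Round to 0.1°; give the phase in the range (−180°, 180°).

At s = jω = j1372:
quadratic: (j1372)² + 260·j1372 + 250000 = -1632384 + j356720 → |·| ≈ 1.6709e+06, ∠ ≈ 167.67°
∠G = 0.00° − 167.67° = -167.67°

-167.7°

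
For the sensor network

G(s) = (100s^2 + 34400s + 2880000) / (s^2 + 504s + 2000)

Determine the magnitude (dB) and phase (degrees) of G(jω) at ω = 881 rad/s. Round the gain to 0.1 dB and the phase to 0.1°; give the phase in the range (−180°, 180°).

39.1 dB, 7.8°

Substitute s = j881:
Numerator: 100(j881)^2 + 34400(j881) + 2880000 = -74736100 + j30306400
Denominator: (j881)^2 + 504(j881) + 2000 = -774161 + j444024
|N| = √(74736100² + 30306400²) ≈ 8.0647e+07, ∠N ≈ 157.93°
|D| = √(774161² + 444024²) ≈ 8.9246e+05, ∠D ≈ 150.16°
|G| = 8.0647e+07 / 8.9246e+05 ≈ 90.365
Gain = 20 log₁₀(90.365) ≈ 39.12 dB
∠G = 157.93° − 150.16° = 7.77°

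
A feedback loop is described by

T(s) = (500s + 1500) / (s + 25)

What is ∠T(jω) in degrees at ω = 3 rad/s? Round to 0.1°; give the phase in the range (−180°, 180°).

Substitute s = j3:
Numerator: 500(j3) + 1500 = 1500 + j1500
Denominator: (j3) + 25 = 25 + j3
|N| = √(1500² + 1500²) ≈ 2121.3, ∠N ≈ 45.00°
|D| = √(25² + 3²) ≈ 25.179, ∠D ≈ 6.84°
∠T = 45.00° − 6.84° = 38.16°

38.2°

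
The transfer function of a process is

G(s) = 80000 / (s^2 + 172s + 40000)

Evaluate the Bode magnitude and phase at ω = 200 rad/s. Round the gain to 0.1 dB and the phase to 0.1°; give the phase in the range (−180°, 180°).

7.3 dB, -90.0°

At s = jω = j200:
quadratic: (j200)² + 172·j200 + 40000 = 0 + j34400 → |·| ≈ 34400, ∠ ≈ 90.00°
|G| = 80000 / 34400 ≈ 2.3256
Gain = 20 log₁₀(2.3256) ≈ 7.33 dB
∠G = 0.00° − 90.00° = -90.00°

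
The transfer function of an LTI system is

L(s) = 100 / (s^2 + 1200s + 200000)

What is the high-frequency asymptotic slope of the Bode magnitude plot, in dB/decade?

-40 dB/decade

Each pole contributes −20 dB/decade at high frequency; each zero contributes +20 dB/decade.
Net: 0 zero(s) − 2 pole(s) → -40 dB/decade.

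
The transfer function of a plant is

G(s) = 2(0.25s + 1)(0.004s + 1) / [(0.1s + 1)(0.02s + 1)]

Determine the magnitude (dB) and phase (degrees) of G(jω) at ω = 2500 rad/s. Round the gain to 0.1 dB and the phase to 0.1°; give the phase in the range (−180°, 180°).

0.0 dB, -4.4°

At ω = 2500 rad/s:
zero (1 + j2500·0.25) = 1 + j625 → |·| ≈ 625, ∠ ≈ 89.91°
zero (1 + j2500·0.004) = 1 + j10 → |·| ≈ 10.05, ∠ ≈ 84.29°
pole (1 + j2500·0.1) = 1 + j250 → |·| ≈ 250, ∠ ≈ 89.77°
pole (1 + j2500·0.02) = 1 + j50 → |·| ≈ 50.01, ∠ ≈ 88.85°
|G| = 2 · 625 · 10.05 / (250 · 50.01) ≈ 1.0048
Gain = 20 log₁₀(1.0048) ≈ 0.04 dB
∠G = (89.91° + 84.29°) − (89.77° + 88.85°) = -4.42°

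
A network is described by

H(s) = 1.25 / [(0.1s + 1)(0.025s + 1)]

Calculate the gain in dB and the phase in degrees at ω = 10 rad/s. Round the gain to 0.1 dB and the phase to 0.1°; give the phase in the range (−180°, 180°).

-1.3 dB, -59.0°

At ω = 10 rad/s:
pole (1 + j10·0.1) = 1 + j1 → |·| ≈ 1.4142, ∠ ≈ 45.00°
pole (1 + j10·0.025) = 1 + j0.25 → |·| ≈ 1.0308, ∠ ≈ 14.04°
|H| = 1.25 · 1 / (1.4142 · 1.0308) ≈ 0.85748
Gain = 20 log₁₀(0.85748) ≈ -1.34 dB
∠H = (0°) − (45.00° + 14.04°) = -59.04°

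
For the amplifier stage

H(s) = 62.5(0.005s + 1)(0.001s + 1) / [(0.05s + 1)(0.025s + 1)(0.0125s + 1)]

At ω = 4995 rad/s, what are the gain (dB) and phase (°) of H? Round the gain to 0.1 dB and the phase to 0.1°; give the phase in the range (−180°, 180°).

At ω = 4995 rad/s:
zero (1 + j4995·0.005) = 1 + j24.975 → |·| ≈ 24.995, ∠ ≈ 87.71°
zero (1 + j4995·0.001) = 1 + j4.995 → |·| ≈ 5.0941, ∠ ≈ 78.68°
pole (1 + j4995·0.05) = 1 + j249.75 → |·| ≈ 249.75, ∠ ≈ 89.77°
pole (1 + j4995·0.025) = 1 + j124.875 → |·| ≈ 124.88, ∠ ≈ 89.54°
pole (1 + j4995·0.0125) = 1 + j62.4375 → |·| ≈ 62.446, ∠ ≈ 89.08°
|H| = 62.5 · 24.995 · 5.0941 / (249.75 · 124.88 · 62.446) ≈ 0.004086
Gain = 20 log₁₀(0.004086) ≈ -47.77 dB
∠H = (87.71° + 78.68°) − (89.77° + 89.54° + 89.08°) = -102.00°

-47.8 dB, -102.0°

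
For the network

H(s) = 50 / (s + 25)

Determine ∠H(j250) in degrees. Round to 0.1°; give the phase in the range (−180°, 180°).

At s = jω = j250:
pole (s+25): 25 + j250 → |·| = √(25²+250²) = √63125 ≈ 251.25, ∠ = arctan(250/25) ≈ 84.29°
∠H = 0.00° − 84.29° = -84.29°

-84.3°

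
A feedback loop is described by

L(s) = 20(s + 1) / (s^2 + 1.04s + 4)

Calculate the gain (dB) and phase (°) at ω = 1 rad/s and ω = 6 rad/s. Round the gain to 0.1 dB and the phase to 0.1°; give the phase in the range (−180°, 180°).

ω = 1: 19.0 dB, 25.9°; ω = 6: 11.4 dB, -88.4°

At s = jω = j1:
zero (s+1): 1 + j1 → |·| = √(1²+1²) = √2 ≈ 1.4142, ∠ = arctan(1/1) ≈ 45.00°
quadratic: (j1)² + 1.04·j1 + 4 = 3 + j1.04 → |·| ≈ 3.1752, ∠ ≈ 19.12°
|L| = 20 · 1.4142 / 3.1752 ≈ 8.9078
Gain = 20 log₁₀(8.9078) ≈ 19.00 dB
∠L = 45.00° − 19.12° = 25.88°

At s = jω = j6:
zero (s+1): 1 + j6 → |·| = √(1²+6²) = √37 ≈ 6.0828, ∠ = arctan(6/1) ≈ 80.54°
quadratic: (j6)² + 1.04·j6 + 4 = -32 + j6.24 → |·| ≈ 32.603, ∠ ≈ 168.97°
|L| = 20 · 6.0828 / 32.603 ≈ 3.7314
Gain = 20 log₁₀(3.7314) ≈ 11.44 dB
∠L = 80.54° − 168.97° = -88.43°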